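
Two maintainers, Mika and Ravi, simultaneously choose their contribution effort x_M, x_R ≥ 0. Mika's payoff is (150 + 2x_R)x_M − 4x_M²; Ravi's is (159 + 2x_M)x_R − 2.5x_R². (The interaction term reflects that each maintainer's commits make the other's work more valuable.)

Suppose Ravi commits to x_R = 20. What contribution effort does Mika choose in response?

Expanding Mika's payoff: 150x_M + 2x_Rx_M − 4x_M².
∂π/∂x_M = 150 + 2x_R − 8x_M = 0, so x_M = 18.75 + 0.25x_R.
At x_R = 20: x_M = 18.75 + 0.25·20 = 23.75.

23.75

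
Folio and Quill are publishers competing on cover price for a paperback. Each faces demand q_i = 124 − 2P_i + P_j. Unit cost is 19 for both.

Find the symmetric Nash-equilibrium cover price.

54

Folio's profit: π = (P_{Folio} − 19)(124 − 2P_{Folio} + P_{Quill}).
∂π/∂P_{Folio} = 162 − 4P_{Folio} + P_{Quill} = 0 ⇒ P_{Folio} = 40.5 + 0.25P_{Quill}.
Setting P_{Folio} = P_{Quill} in the reaction function: P_{Folio} = 40.5 + 0.25P_{Folio}, so P_{Folio} = 40.5 / 0.75 = 54.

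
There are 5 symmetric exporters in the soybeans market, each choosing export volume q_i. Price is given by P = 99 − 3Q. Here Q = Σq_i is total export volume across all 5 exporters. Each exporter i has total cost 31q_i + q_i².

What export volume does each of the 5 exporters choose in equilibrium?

3.4

A representative exporter's profit is π_i = q_i(99 − 3Q) − 31q_i − q_i², with Q = q_i + Σ_{j≠i} q_j.
First-order condition: 68 − 8q_i − 3Σ_{j≠i} q_j = 0.
With identical exporters, set every q_j = q: then 68 − 8q − 12q = 0, i.e. q = 68/20 = 3.4.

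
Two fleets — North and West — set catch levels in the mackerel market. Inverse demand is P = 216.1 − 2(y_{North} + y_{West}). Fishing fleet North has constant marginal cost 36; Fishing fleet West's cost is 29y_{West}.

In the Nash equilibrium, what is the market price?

93.7

Fishing fleet North's profit: π = y_{North}(216.1 − 2(y_{North} + y_{West})) − 36y_{North}.
∂π/∂y_{North} = 180.1 − 4y_{North} − 2y_{West} = 0, so y_{North} = 45.025 − 0.5y_{West}.
By the same steps for West: y_{West} = 46.775 − 0.5y_{North}.
Solving the two reaction functions simultaneously: (1 − (−0.5)(−0.5))y_{North} = 45.025 − 0.5·46.775, so 0.75y_{North} = 21.6375 and y_{North} = 28.85.
Then y_{West} = 46.775 − 0.5·28.85 = 32.35.
Equilibrium price: P = 216.1 − 2·61.2 = 93.7.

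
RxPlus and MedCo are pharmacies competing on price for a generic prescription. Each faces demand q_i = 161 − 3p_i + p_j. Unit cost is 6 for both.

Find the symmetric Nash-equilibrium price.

35.8

RxPlus's profit: π = (p_{RxPlus} − 6)(161 − 3p_{RxPlus} + p_{MedCo}).
∂π/∂p_{RxPlus} = 179 − 6p_{RxPlus} + p_{MedCo} = 0 ⇒ p_{RxPlus} = 179/6 + (1/6)p_{MedCo}.
By symmetry p_{MedCo} = p_{RxPlus}; substituting into the reaction function, (5/6)p_{RxPlus} = 179/6 and p_{RxPlus} = 35.8.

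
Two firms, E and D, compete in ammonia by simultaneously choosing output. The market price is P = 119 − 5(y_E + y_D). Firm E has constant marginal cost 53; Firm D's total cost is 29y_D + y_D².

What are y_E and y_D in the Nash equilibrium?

Firm E's profit: π = y_E(119 − 5(y_E + y_D)) − 53y_E.
∂π/∂y_E = 66 − 10y_E − 5y_D = 0, so y_E = 6.6 − 0.5y_D.
For D: ∂π/∂y_D = 90 − 12y_D − 5y_E = 0 ⇒ y_D = 7.5 − (5/12)y_E.
Substituting the second reaction function into the first: y_E = 6.6 − 0.5(7.5 − (5/12)y_E), which gives (19/24)y_E = 2.85 ⇒ y_E = 3.6.
Then y_D = 7.5 − (5/12)·3.6 = 6.

3.6, 6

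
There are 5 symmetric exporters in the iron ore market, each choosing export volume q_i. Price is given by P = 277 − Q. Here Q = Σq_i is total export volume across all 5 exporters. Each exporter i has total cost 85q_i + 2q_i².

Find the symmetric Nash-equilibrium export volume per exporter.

19.2

A representative exporter's profit is π_i = q_i(277 − Q) − 85q_i − 2q_i², with Q = q_i + Σ_{j≠i} q_j.
First-order condition: 192 − 6q_i − Σ_{j≠i} q_j = 0.
With identical exporters, set every q_j = q: then 192 − 6q − 4q = 0, i.e. q = 192/10 = 19.2.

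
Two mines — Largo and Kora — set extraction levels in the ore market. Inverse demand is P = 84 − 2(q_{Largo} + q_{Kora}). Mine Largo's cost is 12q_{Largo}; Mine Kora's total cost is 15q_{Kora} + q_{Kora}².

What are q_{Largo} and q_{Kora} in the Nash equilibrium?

14.7, 6.6

Mine Largo's profit: π = q_{Largo}(84 − 2(q_{Largo} + q_{Kora})) − 12q_{Largo}.
∂π/∂q_{Largo} = 72 − 4q_{Largo} − 2q_{Kora} = 0, so q_{Largo} = 18 − 0.5q_{Kora}.
For Kora: ∂π/∂q_{Kora} = 69 − 6q_{Kora} − 2q_{Largo} = 0 ⇒ q_{Kora} = 11.5 − (1/3)q_{Largo}.
Plugging q_{Kora} into Largo's best response: q_{Largo} = 18 − 0.5(11.5 − (1/3)q_{Largo}) ⇒ (5/6)q_{Largo} = 12.25, so q_{Largo} = 14.7.
Then q_{Kora} = 11.5 − (1/3)·14.7 = 6.6.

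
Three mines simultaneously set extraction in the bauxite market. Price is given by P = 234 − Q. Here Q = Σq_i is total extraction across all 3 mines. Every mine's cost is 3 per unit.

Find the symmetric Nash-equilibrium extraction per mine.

57.75

A representative mine's profit is π_i = q_i(234 − Q) − 3q_i, with Q = q_i + Σ_{j≠i} q_j.
First-order condition: 231 − 2q_i − Σ_{j≠i} q_j = 0.
In a symmetric equilibrium every mine chooses the same q, so Σ_{j≠i} q_j = 2q. The condition becomes 231 − 4q = 0, giving q = 231/4 = 57.75.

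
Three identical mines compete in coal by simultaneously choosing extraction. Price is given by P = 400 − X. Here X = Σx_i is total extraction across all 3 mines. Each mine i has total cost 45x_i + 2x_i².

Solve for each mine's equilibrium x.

A representative mine's profit is π_i = x_i(400 − X) − 45x_i − 2x_i², with X = x_i + Σ_{j≠i} x_j.
First-order condition: 355 − 6x_i − Σ_{j≠i} x_j = 0.
Imposing symmetry (x_j = x for all j) turns Σ_{j≠i} x_j into 2x, so 355 = 8x and x = 44.375.

44.375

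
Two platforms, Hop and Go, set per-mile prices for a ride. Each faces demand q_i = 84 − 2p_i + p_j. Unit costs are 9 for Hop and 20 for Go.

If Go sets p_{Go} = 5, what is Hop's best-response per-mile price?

Hop's profit: π = (p_{Hop} − 9)(84 − 2p_{Hop} + p_{Go}).
∂π/∂p_{Hop} = 102 − 4p_{Hop} + p_{Go} = 0 ⇒ p_{Hop} = 25.5 + 0.25p_{Go}.
At p_{Go} = 5: p_{Hop} = 25.5 + 0.25·5 = 26.75.

26.75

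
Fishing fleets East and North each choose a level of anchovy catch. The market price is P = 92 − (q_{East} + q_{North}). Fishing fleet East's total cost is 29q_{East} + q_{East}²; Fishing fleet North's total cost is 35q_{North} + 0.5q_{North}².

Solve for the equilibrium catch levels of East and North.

Fishing fleet East's profit: π = q_{East}(92 − (q_{East} + q_{North})) − 29q_{East} − q_{East}².
∂π/∂q_{East} = 63 − 4q_{East} − q_{North} = 0, so q_{East} = 15.75 − 0.25q_{North}.
For North: ∂π/∂q_{North} = 57 − 3q_{North} − q_{East} = 0 ⇒ q_{North} = 19 − (1/3)q_{East}.
Plugging q_{North} into East's best response: q_{East} = 15.75 − 0.25(19 − (1/3)q_{East}) ⇒ (11/12)q_{East} = 11, so q_{East} = 12.
Then q_{North} = 19 − (1/3)·12 = 15.

12, 15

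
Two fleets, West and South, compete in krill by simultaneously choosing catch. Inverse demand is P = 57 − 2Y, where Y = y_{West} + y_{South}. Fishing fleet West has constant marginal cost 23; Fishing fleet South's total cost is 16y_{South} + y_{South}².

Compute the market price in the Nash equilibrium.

35.2

Fishing fleet West's profit: π = y_{West}(57 − 2(y_{West} + y_{South})) − 23y_{West}.
∂π/∂y_{West} = 34 − 4y_{West} − 2y_{South} = 0, so y_{West} = 8.5 − 0.5y_{South}.
For South: ∂π/∂y_{South} = 41 − 6y_{South} − 2y_{West} = 0 ⇒ y_{South} = 41/6 − (1/3)y_{West}.
Plugging y_{South} into West's best response: y_{West} = 8.5 − 0.5(41/6 − (1/3)y_{West}) ⇒ (5/6)y_{West} = 61/12, so y_{West} = 6.1.
Then y_{South} = 41/6 − (1/3)·6.1 = 4.8.
Equilibrium price: P = 57 − 2·10.9 = 35.2.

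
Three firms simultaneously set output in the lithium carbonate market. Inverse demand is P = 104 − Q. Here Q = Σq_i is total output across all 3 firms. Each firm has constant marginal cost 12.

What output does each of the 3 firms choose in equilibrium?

23

A representative firm's profit is π_i = q_i(104 − Q) − 12q_i, with Q = q_i + Σ_{j≠i} q_j.
First-order condition: 92 − 2q_i − Σ_{j≠i} q_j = 0.
Imposing symmetry (q_j = q for all j) turns Σ_{j≠i} q_j into 2q, so 92 = 4q and q = 23.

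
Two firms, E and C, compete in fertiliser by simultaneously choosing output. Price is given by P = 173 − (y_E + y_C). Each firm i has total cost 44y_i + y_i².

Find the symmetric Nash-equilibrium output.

25.8

Firm E's profit: π = y_E(173 − (y_E + y_C)) − 44y_E − y_E².
∂π/∂y_E = 129 − 4y_E − y_C = 0, so y_E = 32.25 − 0.25y_C.
The game is symmetric, so in equilibrium y_C = y_E: the reaction function gives 1.25y_E = 32.25, hence y_E = 25.8.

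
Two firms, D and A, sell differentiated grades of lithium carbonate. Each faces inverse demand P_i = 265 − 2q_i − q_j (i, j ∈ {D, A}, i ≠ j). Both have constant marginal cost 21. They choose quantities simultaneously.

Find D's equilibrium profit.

4762.88

Firm D's profit: π = q_D(265 − 2q_D − q_A) − 21q_D.
∂π/∂q_D = 244 − 4q_D − q_A = 0 ⇒ q_D = 61 − 0.25q_A.
The game is symmetric, so in equilibrium q_A = q_D: the reaction function gives 1.25q_D = 61, hence q_D = 48.8.
P_D = 265 − 2·48.8 − 48.8 = 118.6.
Profit = (118.6 − 21)·48.8 = 4762.88.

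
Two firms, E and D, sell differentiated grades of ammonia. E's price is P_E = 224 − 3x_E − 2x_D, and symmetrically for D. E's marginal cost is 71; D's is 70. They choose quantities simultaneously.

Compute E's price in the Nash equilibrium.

Firm E's profit: π = x_E(224 − 3x_E − 2x_D) − 71x_E.
∂π/∂x_E = 153 − 6x_E − 2x_D = 0 ⇒ x_E = 25.5 − (1/3)x_D.
Similarly x_D = 77/3 − (1/3)x_E.
Substituting the second reaction function into the first: x_E = 25.5 − (1/3)(77/3 − (1/3)x_E), which gives (8/9)x_E = 305/18 ⇒ x_E = 19.0625.
Then x_D = 77/3 − (1/3)·19.0625 = 19.3125.
P_E = 224 − 3·19.0625 − 2·19.3125 = 128.1875.

128.1875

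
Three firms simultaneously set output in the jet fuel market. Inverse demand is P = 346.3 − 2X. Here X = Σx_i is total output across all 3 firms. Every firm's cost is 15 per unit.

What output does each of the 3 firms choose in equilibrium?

A representative firm's profit is π_i = x_i(346.3 − 2X) − 15x_i, with X = x_i + Σ_{j≠i} x_j.
First-order condition: 331.3 − 4x_i − 2Σ_{j≠i} x_j = 0.
With identical firms, set every x_j = x: then 331.3 − 4x − 4x = 0, i.e. x = 331.3/8 = 41.4125.

41.4125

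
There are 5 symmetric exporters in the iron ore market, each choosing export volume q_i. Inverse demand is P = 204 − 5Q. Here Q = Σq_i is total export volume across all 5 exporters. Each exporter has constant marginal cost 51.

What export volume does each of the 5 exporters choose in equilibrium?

A representative exporter's profit is π_i = q_i(204 − 5Q) − 51q_i, with Q = q_i + Σ_{j≠i} q_j.
First-order condition: 153 − 10q_i − 5Σ_{j≠i} q_j = 0.
Imposing symmetry (q_j = q for all j) turns Σ_{j≠i} q_j into 4q, so 153 = 30q and q = 5.1.

5.1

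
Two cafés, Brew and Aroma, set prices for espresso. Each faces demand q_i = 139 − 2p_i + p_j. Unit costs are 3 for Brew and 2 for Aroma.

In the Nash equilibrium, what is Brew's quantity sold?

Brew's profit: π = (p_{Brew} − 3)(139 − 2p_{Brew} + p_{Aroma}).
∂π/∂p_{Brew} = 145 − 4p_{Brew} + p_{Aroma} = 0 ⇒ p_{Brew} = 36.25 + 0.25p_{Aroma}.
Similarly p_{Aroma} = 35.75 + 0.25p_{Brew}.
Plugging p_{Aroma} into Brew's best response: p_{Brew} = 36.25 + 0.25(35.75 + 0.25p_{Brew}) ⇒ 0.9375p_{Brew} = 45.1875, so p_{Brew} = 48.2.
Then p_{Aroma} = 35.75 + 0.25·48.2 = 47.8.
q_{Brew} = 139 − 2·48.2 + 47.8 = 90.4.

90.4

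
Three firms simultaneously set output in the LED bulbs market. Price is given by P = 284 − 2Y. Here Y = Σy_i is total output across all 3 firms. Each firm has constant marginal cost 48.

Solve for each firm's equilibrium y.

29.5

A representative firm's profit is π_i = y_i(284 − 2Y) − 48y_i, with Y = y_i + Σ_{j≠i} y_j.
First-order condition: 236 − 4y_i − 2Σ_{j≠i} y_j = 0.
In a symmetric equilibrium every firm chooses the same y, so Σ_{j≠i} y_j = 2y. The condition becomes 236 − 8y = 0, giving y = 236/8 = 29.5.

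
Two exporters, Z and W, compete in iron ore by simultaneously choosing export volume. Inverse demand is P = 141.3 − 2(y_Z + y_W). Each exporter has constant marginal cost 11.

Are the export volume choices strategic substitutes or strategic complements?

strategic substitutes

Exporter Z's profit: π = y_Z(141.3 − 2(y_Z + y_W)) − 11y_Z.
∂π/∂y_Z = 130.3 − 4y_Z − 2y_W = 0, so y_Z = 32.575 − 0.5y_W.
The best-response slope dy_Z/dy_W = −0.5 < 0: the reaction function is downward-sloping, so the choices are strategic substitutes.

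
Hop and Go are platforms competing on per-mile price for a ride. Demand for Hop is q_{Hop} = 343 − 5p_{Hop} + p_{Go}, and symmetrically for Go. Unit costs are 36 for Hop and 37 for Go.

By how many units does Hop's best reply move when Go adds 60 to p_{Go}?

6

Hop's profit: π = (p_{Hop} − 36)(343 − 5p_{Hop} + p_{Go}).
∂π/∂p_{Hop} = 523 − 10p_{Hop} + p_{Go} = 0 ⇒ p_{Hop} = 52.3 + 0.1p_{Go}.
The reaction-function slope is 0.1, so a 60-unit rise in p_{Go} moves p_{Hop} by 0.1 × 60 = 6. Hop's best response rises — the actions are strategic complements.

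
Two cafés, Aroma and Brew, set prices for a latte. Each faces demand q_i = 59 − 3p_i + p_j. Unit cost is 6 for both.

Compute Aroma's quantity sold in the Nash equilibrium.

28.2

Aroma's profit: π = (p_{Aroma} − 6)(59 − 3p_{Aroma} + p_{Brew}).
∂π/∂p_{Aroma} = 77 − 6p_{Aroma} + p_{Brew} = 0 ⇒ p_{Aroma} = 77/6 + (1/6)p_{Brew}.
Setting p_{Aroma} = p_{Brew} in the reaction function: p_{Aroma} = 77/6 + (1/6)p_{Aroma}, so p_{Aroma} = (77/6) / (5/6) = 15.4.
q_{Aroma} = 59 − 3·15.4 + 15.4 = 28.2.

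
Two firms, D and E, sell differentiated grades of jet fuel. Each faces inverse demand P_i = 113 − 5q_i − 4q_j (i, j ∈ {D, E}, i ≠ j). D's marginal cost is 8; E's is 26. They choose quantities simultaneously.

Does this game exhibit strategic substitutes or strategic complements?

Firm D's profit: π = q_D(113 − 5q_D − 4q_E) − 8q_D.
∂π/∂q_D = 105 − 10q_D − 4q_E = 0 ⇒ q_D = 10.5 − 0.4q_E.
The best-response slope dq_D/dq_E = −0.4 < 0: the reaction function is downward-sloping, so the choices are strategic substitutes.

strategic substitutes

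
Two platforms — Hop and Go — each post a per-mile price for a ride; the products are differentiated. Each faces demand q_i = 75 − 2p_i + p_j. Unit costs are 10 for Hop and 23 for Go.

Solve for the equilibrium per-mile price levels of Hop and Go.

Hop's profit: π = (p_{Hop} − 10)(75 − 2p_{Hop} + p_{Go}).
∂π/∂p_{Hop} = 95 − 4p_{Hop} + p_{Go} = 0 ⇒ p_{Hop} = 23.75 + 0.25p_{Go}.
Similarly p_{Go} = 30.25 + 0.25p_{Hop}.
Substituting the second reaction function into the first: p_{Hop} = 23.75 + 0.25(30.25 + 0.25p_{Hop}), which gives 0.9375p_{Hop} = 31.3125 ⇒ p_{Hop} = 33.4.
Then p_{Go} = 30.25 + 0.25·33.4 = 38.6.

33.4, 38.6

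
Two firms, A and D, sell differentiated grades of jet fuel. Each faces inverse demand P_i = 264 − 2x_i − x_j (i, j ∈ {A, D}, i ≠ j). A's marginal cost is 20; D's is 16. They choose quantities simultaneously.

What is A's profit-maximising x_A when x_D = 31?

Firm A's profit: π = x_A(264 − 2x_A − x_D) − 20x_A.
∂π/∂x_A = 244 − 4x_A − x_D = 0 ⇒ x_A = 61 − 0.25x_D.
At x_D = 31: x_A = 61 − 0.25·31 = 53.25.

53.25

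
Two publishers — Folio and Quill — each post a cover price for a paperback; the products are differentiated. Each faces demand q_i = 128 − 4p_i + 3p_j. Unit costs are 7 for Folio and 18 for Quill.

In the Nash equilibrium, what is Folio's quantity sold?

106.4

Folio's profit: π = (p_{Folio} − 7)(128 − 4p_{Folio} + 3p_{Quill}).
∂π/∂p_{Folio} = 156 − 8p_{Folio} + 3p_{Quill} = 0 ⇒ p_{Folio} = 19.5 + 0.375p_{Quill}.
Similarly p_{Quill} = 25 + 0.375p_{Folio}.
Solving the two reaction functions simultaneously: (1 − (0.375)(0.375))p_{Folio} = 19.5 + 0.375·25, so (55/64)p_{Folio} = 28.875 and p_{Folio} = 33.6.
Then p_{Quill} = 25 + 0.375·33.6 = 37.6.
q_{Folio} = 128 − 4·33.6 + 3·37.6 = 106.4.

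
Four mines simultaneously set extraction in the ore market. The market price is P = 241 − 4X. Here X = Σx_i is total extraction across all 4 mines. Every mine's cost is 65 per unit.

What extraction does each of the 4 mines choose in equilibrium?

A representative mine's profit is π_i = x_i(241 − 4X) − 65x_i, with X = x_i + Σ_{j≠i} x_j.
First-order condition: 176 − 8x_i − 4Σ_{j≠i} x_j = 0.
In a symmetric equilibrium every mine chooses the same x, so Σ_{j≠i} x_j = 3x. The condition becomes 176 − 20x = 0, giving x = 176/20 = 8.8.

8.8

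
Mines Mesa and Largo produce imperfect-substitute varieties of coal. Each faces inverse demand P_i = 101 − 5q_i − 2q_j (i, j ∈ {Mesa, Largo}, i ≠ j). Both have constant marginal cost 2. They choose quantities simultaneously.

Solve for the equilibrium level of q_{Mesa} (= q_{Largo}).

Mine Mesa's profit: π = q_{Mesa}(101 − 5q_{Mesa} − 2q_{Largo}) − 2q_{Mesa}.
∂π/∂q_{Mesa} = 99 − 10q_{Mesa} − 2q_{Largo} = 0 ⇒ q_{Mesa} = 9.9 − 0.2q_{Largo}.
The game is symmetric, so in equilibrium q_{Largo} = q_{Mesa}: the reaction function gives 1.2q_{Mesa} = 9.9, hence q_{Mesa} = 8.25.

8.25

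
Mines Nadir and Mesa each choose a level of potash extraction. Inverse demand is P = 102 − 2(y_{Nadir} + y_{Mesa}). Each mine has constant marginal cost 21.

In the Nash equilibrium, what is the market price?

Mine Nadir's profit: π = y_{Nadir}(102 − 2(y_{Nadir} + y_{Mesa})) − 21y_{Nadir}.
∂π/∂y_{Nadir} = 81 − 4y_{Nadir} − 2y_{Mesa} = 0, so y_{Nadir} = 20.25 − 0.5y_{Mesa}.
Setting y_{Nadir} = y_{Mesa} in the reaction function: y_{Nadir} = 20.25 − 0.5y_{Nadir}, so y_{Nadir} = 20.25 / 1.5 = 13.5.
Equilibrium price: P = 102 − 2·27 = 48.

48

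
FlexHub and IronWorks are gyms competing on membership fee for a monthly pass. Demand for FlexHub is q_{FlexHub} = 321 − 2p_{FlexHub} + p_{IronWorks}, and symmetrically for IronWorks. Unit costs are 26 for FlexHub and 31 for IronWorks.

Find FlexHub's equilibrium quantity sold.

198

FlexHub's profit: π = (p_{FlexHub} − 26)(321 − 2p_{FlexHub} + p_{IronWorks}).
∂π/∂p_{FlexHub} = 373 − 4p_{FlexHub} + p_{IronWorks} = 0 ⇒ p_{FlexHub} = 93.25 + 0.25p_{IronWorks}.
Similarly p_{IronWorks} = 95.75 + 0.25p_{FlexHub}.
Plugging p_{IronWorks} into FlexHub's best response: p_{FlexHub} = 93.25 + 0.25(95.75 + 0.25p_{FlexHub}) ⇒ 0.9375p_{FlexHub} = 117.1875, so p_{FlexHub} = 125.
Then p_{IronWorks} = 95.75 + 0.25·125 = 127.
q_{FlexHub} = 321 − 2·125 + 127 = 198.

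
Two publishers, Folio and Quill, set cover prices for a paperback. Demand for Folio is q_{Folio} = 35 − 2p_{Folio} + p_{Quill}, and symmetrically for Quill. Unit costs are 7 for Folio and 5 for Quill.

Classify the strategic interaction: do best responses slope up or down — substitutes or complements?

Folio's profit: π = (p_{Folio} − 7)(35 − 2p_{Folio} + p_{Quill}).
∂π/∂p_{Folio} = 49 − 4p_{Folio} + p_{Quill} = 0 ⇒ p_{Folio} = 12.25 + 0.25p_{Quill}.
The best-response slope dp_{Folio}/dp_{Quill} = 0.25 > 0: the reaction function is upward-sloping, so the choices are strategic complements.

strategic complements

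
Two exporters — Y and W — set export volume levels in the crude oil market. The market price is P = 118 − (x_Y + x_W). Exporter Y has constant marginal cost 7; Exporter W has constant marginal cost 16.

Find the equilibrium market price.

47

Exporter Y's profit: π = x_Y(118 − (x_Y + x_W)) − 7x_Y.
∂π/∂x_Y = 111 − 2x_Y − x_W = 0, so x_Y = 55.5 − 0.5x_W.
By the same steps for W: x_W = 51 − 0.5x_Y.
Plugging x_W into Y's best response: x_Y = 55.5 − 0.5(51 − 0.5x_Y) ⇒ 0.75x_Y = 30, so x_Y = 40.
Then x_W = 51 − 0.5·40 = 31.
Equilibrium price: P = 118 − 71 = 47.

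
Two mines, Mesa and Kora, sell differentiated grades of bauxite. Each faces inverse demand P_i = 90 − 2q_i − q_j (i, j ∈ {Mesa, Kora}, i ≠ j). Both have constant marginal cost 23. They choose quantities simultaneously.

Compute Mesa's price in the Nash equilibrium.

Mine Mesa's profit: π = q_{Mesa}(90 − 2q_{Mesa} − q_{Kora}) − 23q_{Mesa}.
∂π/∂q_{Mesa} = 67 − 4q_{Mesa} − q_{Kora} = 0 ⇒ q_{Mesa} = 16.75 − 0.25q_{Kora}.
The game is symmetric, so in equilibrium q_{Kora} = q_{Mesa}: the reaction function gives 1.25q_{Mesa} = 16.75, hence q_{Mesa} = 13.4.
P_{Mesa} = 90 − 2·13.4 − 13.4 = 49.8.

49.8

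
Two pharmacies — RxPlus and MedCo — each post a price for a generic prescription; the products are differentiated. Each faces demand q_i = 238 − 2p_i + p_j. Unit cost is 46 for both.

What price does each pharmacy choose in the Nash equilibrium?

RxPlus's profit: π = (p_{RxPlus} − 46)(238 − 2p_{RxPlus} + p_{MedCo}).
∂π/∂p_{RxPlus} = 330 − 4p_{RxPlus} + p_{MedCo} = 0 ⇒ p_{RxPlus} = 82.5 + 0.25p_{MedCo}.
By symmetry p_{MedCo} = p_{RxPlus}; substituting into the reaction function, 0.75p_{RxPlus} = 82.5 and p_{RxPlus} = 110.

110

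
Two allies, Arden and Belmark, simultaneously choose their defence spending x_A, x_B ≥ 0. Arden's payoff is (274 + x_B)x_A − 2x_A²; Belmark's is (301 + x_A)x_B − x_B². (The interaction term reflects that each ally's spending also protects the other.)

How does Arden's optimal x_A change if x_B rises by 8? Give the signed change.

Expanding Arden's payoff: 274x_A + x_Bx_A − 2x_A².
∂π/∂x_A = 274 + x_B − 4x_A = 0, so x_A = 68.5 + 0.25x_B.
The reaction-function slope is 0.25, so an 8-unit rise in x_B moves x_A by 0.25 × 8 = 2. Arden's best response rises — the actions are strategic complements.

2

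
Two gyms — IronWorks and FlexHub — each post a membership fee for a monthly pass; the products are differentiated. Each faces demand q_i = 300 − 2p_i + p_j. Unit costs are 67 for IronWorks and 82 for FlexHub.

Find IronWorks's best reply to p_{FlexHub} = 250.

IronWorks's profit: π = (p_{IronWorks} − 67)(300 − 2p_{IronWorks} + p_{FlexHub}).
∂π/∂p_{IronWorks} = 434 − 4p_{IronWorks} + p_{FlexHub} = 0 ⇒ p_{IronWorks} = 108.5 + 0.25p_{FlexHub}.
At p_{FlexHub} = 250: p_{IronWorks} = 108.5 + 0.25·250 = 171.

171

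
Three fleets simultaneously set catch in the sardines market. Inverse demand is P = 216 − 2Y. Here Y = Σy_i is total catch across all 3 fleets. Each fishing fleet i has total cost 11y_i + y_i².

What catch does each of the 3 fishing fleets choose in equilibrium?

A representative fishing fleet's profit is π_i = y_i(216 − 2Y) − 11y_i − y_i², with Y = y_i + Σ_{j≠i} y_j.
First-order condition: 205 − 6y_i − 2Σ_{j≠i} y_j = 0.
Imposing symmetry (y_j = y for all j) turns Σ_{j≠i} y_j into 2y, so 205 = 10y and y = 20.5.

20.5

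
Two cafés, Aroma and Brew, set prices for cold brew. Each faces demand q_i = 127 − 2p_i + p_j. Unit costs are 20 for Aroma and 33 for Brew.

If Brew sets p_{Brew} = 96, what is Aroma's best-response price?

Aroma's profit: π = (p_{Aroma} − 20)(127 − 2p_{Aroma} + p_{Brew}).
∂π/∂p_{Aroma} = 167 − 4p_{Aroma} + p_{Brew} = 0 ⇒ p_{Aroma} = 41.75 + 0.25p_{Brew}.
At p_{Brew} = 96: p_{Aroma} = 41.75 + 0.25·96 = 65.75.

65.75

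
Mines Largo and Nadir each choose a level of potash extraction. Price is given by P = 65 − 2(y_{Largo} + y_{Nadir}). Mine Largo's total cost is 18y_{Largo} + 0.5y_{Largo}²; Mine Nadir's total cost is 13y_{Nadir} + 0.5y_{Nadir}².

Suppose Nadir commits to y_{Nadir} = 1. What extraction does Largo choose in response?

Mine Largo's profit: π = y_{Largo}(65 − 2(y_{Largo} + y_{Nadir})) − 18y_{Largo} − 0.5y_{Largo}².
∂π/∂y_{Largo} = 47 − 5y_{Largo} − 2y_{Nadir} = 0, so y_{Largo} = 9.4 − 0.4y_{Nadir}.
At y_{Nadir} = 1: y_{Largo} = 9.4 − 0.4·1 = 9.

9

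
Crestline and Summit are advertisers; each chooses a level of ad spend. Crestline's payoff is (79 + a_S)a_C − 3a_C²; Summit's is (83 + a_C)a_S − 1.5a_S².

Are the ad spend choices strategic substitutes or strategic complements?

strategic complements

Expanding Crestline's payoff: 79a_C + a_Sa_C − 3a_C².
∂π/∂a_C = 79 + a_S − 6a_C = 0, so a_C = 79/6 + (1/6)a_S.
The best-response slope da_C/da_S = 1/6 > 0: the reaction function is upward-sloping, so the choices are strategic complements.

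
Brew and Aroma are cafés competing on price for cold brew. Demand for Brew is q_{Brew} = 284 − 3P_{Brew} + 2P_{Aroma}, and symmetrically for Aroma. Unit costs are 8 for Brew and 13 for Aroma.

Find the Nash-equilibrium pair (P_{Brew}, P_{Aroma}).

Brew's profit: π = (P_{Brew} − 8)(284 − 3P_{Brew} + 2P_{Aroma}).
∂π/∂P_{Brew} = 308 − 6P_{Brew} + 2P_{Aroma} = 0 ⇒ P_{Brew} = 154/3 + (1/3)P_{Aroma}.
Similarly P_{Aroma} = 323/6 + (1/3)P_{Brew}.
Substituting the second reaction function into the first: P_{Brew} = 154/3 + (1/3)(323/6 + (1/3)P_{Brew}), which gives (8/9)P_{Brew} = 1247/18 ⇒ P_{Brew} = 77.9375.
Then P_{Aroma} = 323/6 + (1/3)·77.9375 = 79.8125.

77.9375, 79.8125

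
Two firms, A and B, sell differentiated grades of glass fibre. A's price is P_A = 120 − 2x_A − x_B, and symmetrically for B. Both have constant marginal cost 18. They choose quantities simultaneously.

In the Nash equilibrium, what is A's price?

Firm A's profit: π = x_A(120 − 2x_A − x_B) − 18x_A.
∂π/∂x_A = 102 − 4x_A − x_B = 0 ⇒ x_A = 25.5 − 0.25x_B.
The game is symmetric, so in equilibrium x_B = x_A: the reaction function gives 1.25x_A = 25.5, hence x_A = 20.4.
P_A = 120 − 2·20.4 − 20.4 = 58.8.

58.8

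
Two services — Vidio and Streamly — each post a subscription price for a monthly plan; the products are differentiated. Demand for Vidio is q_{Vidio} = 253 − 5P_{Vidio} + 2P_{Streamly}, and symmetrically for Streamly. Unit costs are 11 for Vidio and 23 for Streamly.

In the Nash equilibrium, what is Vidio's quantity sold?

Vidio's profit: π = (P_{Vidio} − 11)(253 − 5P_{Vidio} + 2P_{Streamly}).
∂π/∂P_{Vidio} = 308 − 10P_{Vidio} + 2P_{Streamly} = 0 ⇒ P_{Vidio} = 30.8 + 0.2P_{Streamly}.
Similarly P_{Streamly} = 36.8 + 0.2P_{Vidio}.
Plugging P_{Streamly} into Vidio's best response: P_{Vidio} = 30.8 + 0.2(36.8 + 0.2P_{Vidio}) ⇒ 0.96P_{Vidio} = 38.16, so P_{Vidio} = 39.75.
Then P_{Streamly} = 36.8 + 0.2·39.75 = 44.75.
q_{Vidio} = 253 − 5·39.75 + 2·44.75 = 143.75.

143.75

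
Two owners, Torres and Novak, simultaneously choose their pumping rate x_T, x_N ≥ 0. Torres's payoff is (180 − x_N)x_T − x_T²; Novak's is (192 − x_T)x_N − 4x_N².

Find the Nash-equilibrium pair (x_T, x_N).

83.2, 13.6

Expanding Torres's payoff: 180x_T − x_Nx_T − x_T².
∂π/∂x_T = 180 − x_N − 2x_T = 0, so x_T = 90 − 0.5x_N.
Likewise for Novak: x_N = 24 − 0.125x_T.
Substituting the second reaction function into the first: x_T = 90 − 0.5(24 − 0.125x_T), which gives 0.9375x_T = 78 ⇒ x_T = 83.2.
Then x_N = 24 − 0.125·83.2 = 13.6.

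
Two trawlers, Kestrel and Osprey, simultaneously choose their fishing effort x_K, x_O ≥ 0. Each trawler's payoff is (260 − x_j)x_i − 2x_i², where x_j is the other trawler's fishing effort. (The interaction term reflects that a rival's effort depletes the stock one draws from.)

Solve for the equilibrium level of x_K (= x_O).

52

Kestrel's payoff is (260 − x_O)x_K − 2x_K².
∂π/∂x_K = 260 − x_O − 4x_K = 0, so x_K = 65 − 0.25x_O.
Setting x_K = x_O in the reaction function: x_K = 65 − 0.25x_K, so x_K = 65 / 1.25 = 52.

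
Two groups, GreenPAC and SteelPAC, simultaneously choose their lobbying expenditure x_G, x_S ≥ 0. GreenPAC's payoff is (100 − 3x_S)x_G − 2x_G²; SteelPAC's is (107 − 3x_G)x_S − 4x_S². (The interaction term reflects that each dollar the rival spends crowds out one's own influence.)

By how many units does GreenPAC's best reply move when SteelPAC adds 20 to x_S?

Expanding GreenPAC's payoff: 100x_G − 3x_Sx_G − 2x_G².
∂π/∂x_G = 100 − 3x_S − 4x_G = 0, so x_G = 25 − 0.75x_S.
The reaction-function slope is −0.75, so a 20-unit rise in x_S moves x_G by −0.75 × 20 = −15. GreenPAC's best response falls — the actions are strategic substitutes.

-15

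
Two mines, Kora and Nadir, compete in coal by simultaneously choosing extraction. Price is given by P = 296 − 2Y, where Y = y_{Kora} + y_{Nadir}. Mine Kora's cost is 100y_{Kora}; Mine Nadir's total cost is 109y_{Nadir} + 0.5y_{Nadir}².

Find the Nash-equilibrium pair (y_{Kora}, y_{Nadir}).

37.875, 22.25

Mine Kora's profit: π = y_{Kora}(296 − 2(y_{Kora} + y_{Nadir})) − 100y_{Kora}.
∂π/∂y_{Kora} = 196 − 4y_{Kora} − 2y_{Nadir} = 0, so y_{Kora} = 49 − 0.5y_{Nadir}.
For Nadir: ∂π/∂y_{Nadir} = 187 − 5y_{Nadir} − 2y_{Kora} = 0 ⇒ y_{Nadir} = 37.4 − 0.4y_{Kora}.
Substituting the second reaction function into the first: y_{Kora} = 49 − 0.5(37.4 − 0.4y_{Kora}), which gives 0.8y_{Kora} = 30.3 ⇒ y_{Kora} = 37.875.
Then y_{Nadir} = 37.4 − 0.4·37.875 = 22.25.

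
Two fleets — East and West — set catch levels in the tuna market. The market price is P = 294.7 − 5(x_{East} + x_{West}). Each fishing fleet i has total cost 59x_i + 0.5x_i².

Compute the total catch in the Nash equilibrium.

29.4625

Fishing fleet East's profit: π = x_{East}(294.7 − 5(x_{East} + x_{West})) − 59x_{East} − 0.5x_{East}².
∂π/∂x_{East} = 235.7 − 11x_{East} − 5x_{West} = 0, so x_{East} = 2357/110 − (5/11)x_{West}.
By symmetry x_{West} = x_{East}; substituting into the reaction function, (16/11)x_{East} = 2357/110 and x_{East} = 2357/160.
Total catch: 2357/160 + 2357/160 = 29.4625.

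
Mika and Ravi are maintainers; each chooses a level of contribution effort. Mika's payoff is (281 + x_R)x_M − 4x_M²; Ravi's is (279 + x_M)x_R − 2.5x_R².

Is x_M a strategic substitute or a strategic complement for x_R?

strategic complements

Expanding Mika's payoff: 281x_M + x_Rx_M − 4x_M².
∂π/∂x_M = 281 + x_R − 8x_M = 0, so x_M = 35.125 + 0.125x_R.
The best-response slope dx_M/dx_R = 0.125 > 0: the reaction function is upward-sloping, so the choices are strategic complements.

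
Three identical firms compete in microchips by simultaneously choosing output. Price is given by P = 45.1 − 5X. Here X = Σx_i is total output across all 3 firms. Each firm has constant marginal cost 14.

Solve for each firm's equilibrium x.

1.555

A representative firm's profit is π_i = x_i(45.1 − 5X) − 14x_i, with X = x_i + Σ_{j≠i} x_j.
First-order condition: 31.1 − 10x_i − 5Σ_{j≠i} x_j = 0.
Imposing symmetry (x_j = x for all j) turns Σ_{j≠i} x_j into 2x, so 31.1 = 20x and x = 1.555.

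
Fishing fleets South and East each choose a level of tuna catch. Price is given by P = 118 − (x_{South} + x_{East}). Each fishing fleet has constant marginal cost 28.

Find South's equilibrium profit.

Fishing fleet South's profit: π = x_{South}(118 − (x_{South} + x_{East})) − 28x_{South}.
∂π/∂x_{South} = 90 − 2x_{South} − x_{East} = 0, so x_{South} = 45 − 0.5x_{East}.
By symmetry x_{East} = x_{South}; substituting into the reaction function, 1.5x_{South} = 45 and x_{South} = 30.
Price P = 118 − 60 = 58.
South's profit: (58 − 28)·30 = 900.

900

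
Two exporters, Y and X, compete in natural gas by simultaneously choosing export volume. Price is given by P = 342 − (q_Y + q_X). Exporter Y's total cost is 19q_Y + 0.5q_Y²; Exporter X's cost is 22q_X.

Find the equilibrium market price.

Exporter Y's profit: π = q_Y(342 − (q_Y + q_X)) − 19q_Y − 0.5q_Y².
∂π/∂q_Y = 323 − 3q_Y − q_X = 0, so q_Y = 323/3 − (1/3)q_X.
For X: ∂π/∂q_X = 320 − 2q_X − q_Y = 0 ⇒ q_X = 160 − 0.5q_Y.
Solving the two reaction functions simultaneously: (1 − (−1/3)(−0.5))q_Y = 323/3 − (1/3)·160, so (5/6)q_Y = 163/3 and q_Y = 65.2.
Then q_X = 160 − 0.5·65.2 = 127.4.
Equilibrium price: P = 342 − 192.6 = 149.4.

149.4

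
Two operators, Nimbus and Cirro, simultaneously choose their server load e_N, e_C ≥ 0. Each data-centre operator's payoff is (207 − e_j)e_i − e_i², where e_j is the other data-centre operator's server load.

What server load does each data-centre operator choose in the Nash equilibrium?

Nimbus's payoff is (207 − e_C)e_N − e_N².
∂π/∂e_N = 207 − e_C − 2e_N = 0, so e_N = 103.5 − 0.5e_C.
Setting e_N = e_C in the reaction function: e_N = 103.5 − 0.5e_N, so e_N = 103.5 / 1.5 = 69.

69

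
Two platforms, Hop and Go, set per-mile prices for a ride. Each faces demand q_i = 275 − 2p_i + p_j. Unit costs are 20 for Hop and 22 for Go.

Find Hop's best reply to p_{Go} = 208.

Hop's profit: π = (p_{Hop} − 20)(275 − 2p_{Hop} + p_{Go}).
∂π/∂p_{Hop} = 315 − 4p_{Hop} + p_{Go} = 0 ⇒ p_{Hop} = 78.75 + 0.25p_{Go}.
At p_{Go} = 208: p_{Hop} = 78.75 + 0.25·208 = 130.75.

130.75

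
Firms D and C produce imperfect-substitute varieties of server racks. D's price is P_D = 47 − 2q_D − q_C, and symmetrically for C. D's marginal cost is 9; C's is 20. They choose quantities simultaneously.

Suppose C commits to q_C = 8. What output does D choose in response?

Firm D's profit: π = q_D(47 − 2q_D − q_C) − 9q_D.
∂π/∂q_D = 38 − 4q_D − q_C = 0 ⇒ q_D = 9.5 − 0.25q_C.
At q_C = 8: q_D = 9.5 − 0.25·8 = 7.5.

7.5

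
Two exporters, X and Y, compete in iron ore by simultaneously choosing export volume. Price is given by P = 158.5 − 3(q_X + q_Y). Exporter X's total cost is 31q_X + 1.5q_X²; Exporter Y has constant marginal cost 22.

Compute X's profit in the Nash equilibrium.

280.845

Exporter X's profit: π = q_X(158.5 − 3(q_X + q_Y)) − 31q_X − 1.5q_X².
∂π/∂q_X = 127.5 − 9q_X − 3q_Y = 0, so q_X = 85/6 − (1/3)q_Y.
For Y: ∂π/∂q_Y = 136.5 − 6q_Y − 3q_X = 0 ⇒ q_Y = 22.75 − 0.5q_X.
Plugging q_Y into X's best response: q_X = 85/6 − (1/3)(22.75 − 0.5q_X) ⇒ (5/6)q_X = 79/12, so q_X = 7.9.
Then q_Y = 22.75 − 0.5·7.9 = 18.8.
Price P = 158.5 − 3·26.7 = 78.4.
X's profit: (78.4 − 31)·7.9 − 1.5(7.9)² = 280.845.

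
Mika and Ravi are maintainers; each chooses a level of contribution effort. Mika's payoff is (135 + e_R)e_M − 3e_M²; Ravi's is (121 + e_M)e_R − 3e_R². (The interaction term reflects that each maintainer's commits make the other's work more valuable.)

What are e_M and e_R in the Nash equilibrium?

26.6, 24.6

Expanding Mika's payoff: 135e_M + e_Re_M − 3e_M².
∂π/∂e_M = 135 + e_R − 6e_M = 0, so e_M = 22.5 + (1/6)e_R.
Likewise for Ravi: e_R = 121/6 + (1/6)e_M.
Substituting the second reaction function into the first: e_M = 22.5 + (1/6)(121/6 + (1/6)e_M), which gives (35/36)e_M = 931/36 ⇒ e_M = 26.6.
Then e_R = 121/6 + (1/6)·26.6 = 24.6.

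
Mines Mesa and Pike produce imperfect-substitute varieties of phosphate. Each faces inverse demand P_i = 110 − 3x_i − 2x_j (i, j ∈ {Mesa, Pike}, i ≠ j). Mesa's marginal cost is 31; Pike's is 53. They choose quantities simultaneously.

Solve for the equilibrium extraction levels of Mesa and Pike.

Mine Mesa's profit: π = x_{Mesa}(110 − 3x_{Mesa} − 2x_{Pike}) − 31x_{Mesa}.
∂π/∂x_{Mesa} = 79 − 6x_{Mesa} − 2x_{Pike} = 0 ⇒ x_{Mesa} = 79/6 − (1/3)x_{Pike}.
Similarly x_{Pike} = 9.5 − (1/3)x_{Mesa}.
Substituting the second reaction function into the first: x_{Mesa} = 79/6 − (1/3)(9.5 − (1/3)x_{Mesa}), which gives (8/9)x_{Mesa} = 10 ⇒ x_{Mesa} = 11.25.
Then x_{Pike} = 9.5 − (1/3)·11.25 = 5.75.

11.25, 5.75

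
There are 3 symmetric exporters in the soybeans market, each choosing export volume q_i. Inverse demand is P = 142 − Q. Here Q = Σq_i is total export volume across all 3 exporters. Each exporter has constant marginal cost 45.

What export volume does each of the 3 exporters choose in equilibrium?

A representative exporter's profit is π_i = q_i(142 − Q) − 45q_i, with Q = q_i + Σ_{j≠i} q_j.
First-order condition: 97 − 2q_i − Σ_{j≠i} q_j = 0.
With identical exporters, set every q_j = q: then 97 − 2q − 2q = 0, i.e. q = 97/4 = 24.25.

24.25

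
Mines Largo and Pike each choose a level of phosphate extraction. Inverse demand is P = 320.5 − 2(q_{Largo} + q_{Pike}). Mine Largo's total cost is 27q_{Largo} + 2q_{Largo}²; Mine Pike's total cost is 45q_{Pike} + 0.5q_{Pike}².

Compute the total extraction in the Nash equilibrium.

70.375

Mine Largo's profit: π = q_{Largo}(320.5 − 2(q_{Largo} + q_{Pike})) − 27q_{Largo} − 2q_{Largo}².
∂π/∂q_{Largo} = 293.5 − 8q_{Largo} − 2q_{Pike} = 0, so q_{Largo} = 36.6875 − 0.25q_{Pike}.
For Pike: ∂π/∂q_{Pike} = 275.5 − 5q_{Pike} − 2q_{Largo} = 0 ⇒ q_{Pike} = 55.1 − 0.4q_{Largo}.
Plugging q_{Pike} into Largo's best response: q_{Largo} = 36.6875 − 0.25(55.1 − 0.4q_{Largo}) ⇒ 0.9q_{Largo} = 22.9125, so q_{Largo} = 611/24.
Then q_{Pike} = 55.1 − 0.4·(611/24) = 539/12.
Total extraction: 611/24 + 539/12 = 70.375.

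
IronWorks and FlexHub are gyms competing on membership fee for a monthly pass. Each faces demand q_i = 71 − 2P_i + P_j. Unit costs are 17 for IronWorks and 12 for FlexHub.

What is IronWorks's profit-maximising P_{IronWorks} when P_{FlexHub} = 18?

IronWorks's profit: π = (P_{IronWorks} − 17)(71 − 2P_{IronWorks} + P_{FlexHub}).
∂π/∂P_{IronWorks} = 105 − 4P_{IronWorks} + P_{FlexHub} = 0 ⇒ P_{IronWorks} = 26.25 + 0.25P_{FlexHub}.
At P_{FlexHub} = 18: P_{IronWorks} = 26.25 + 0.25·18 = 30.75.

30.75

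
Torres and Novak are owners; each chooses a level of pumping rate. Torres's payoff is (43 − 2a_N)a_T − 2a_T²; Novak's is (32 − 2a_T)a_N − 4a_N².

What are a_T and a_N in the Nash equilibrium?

10, 1.5

Expanding Torres's payoff: 43a_T − 2a_Na_T − 2a_T².
∂π/∂a_T = 43 − 2a_N − 4a_T = 0, so a_T = 10.75 − 0.5a_N.
Likewise for Novak: a_N = 4 − 0.25a_T.
Solving the two reaction functions simultaneously: (1 − (−0.5)(−0.25))a_T = 10.75 − 0.5·4, so 0.875a_T = 8.75 and a_T = 10.
Then a_N = 4 − 0.25·10 = 1.5.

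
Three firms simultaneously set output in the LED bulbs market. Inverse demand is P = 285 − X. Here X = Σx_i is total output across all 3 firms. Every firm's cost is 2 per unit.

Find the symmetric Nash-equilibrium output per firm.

70.75

A representative firm's profit is π_i = x_i(285 − X) − 2x_i, with X = x_i + Σ_{j≠i} x_j.
First-order condition: 283 − 2x_i − Σ_{j≠i} x_j = 0.
Imposing symmetry (x_j = x for all j) turns Σ_{j≠i} x_j into 2x, so 283 = 4x and x = 70.75.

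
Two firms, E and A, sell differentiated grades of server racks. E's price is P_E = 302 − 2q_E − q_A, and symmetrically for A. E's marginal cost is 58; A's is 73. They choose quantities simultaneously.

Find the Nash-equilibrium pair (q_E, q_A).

49.8, 44.8

Firm E's profit: π = q_E(302 − 2q_E − q_A) − 58q_E.
∂π/∂q_E = 244 − 4q_E − q_A = 0 ⇒ q_E = 61 − 0.25q_A.
Similarly q_A = 57.25 − 0.25q_E.
Substituting the second reaction function into the first: q_E = 61 − 0.25(57.25 − 0.25q_E), which gives 0.9375q_E = 46.6875 ⇒ q_E = 49.8.
Then q_A = 57.25 − 0.25·49.8 = 44.8.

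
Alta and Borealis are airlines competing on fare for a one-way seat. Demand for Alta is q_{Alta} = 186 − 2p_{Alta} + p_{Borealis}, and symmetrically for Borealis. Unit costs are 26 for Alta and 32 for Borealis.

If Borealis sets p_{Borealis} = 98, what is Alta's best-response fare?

84

Alta's profit: π = (p_{Alta} − 26)(186 − 2p_{Alta} + p_{Borealis}).
∂π/∂p_{Alta} = 238 − 4p_{Alta} + p_{Borealis} = 0 ⇒ p_{Alta} = 59.5 + 0.25p_{Borealis}.
At p_{Borealis} = 98: p_{Alta} = 59.5 + 0.25·98 = 84.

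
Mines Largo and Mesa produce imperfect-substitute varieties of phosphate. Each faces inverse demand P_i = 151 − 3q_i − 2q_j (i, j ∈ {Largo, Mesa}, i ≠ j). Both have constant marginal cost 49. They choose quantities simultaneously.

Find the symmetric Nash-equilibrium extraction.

Mine Largo's profit: π = q_{Largo}(151 − 3q_{Largo} − 2q_{Mesa}) − 49q_{Largo}.
∂π/∂q_{Largo} = 102 − 6q_{Largo} − 2q_{Mesa} = 0 ⇒ q_{Largo} = 17 − (1/3)q_{Mesa}.
The game is symmetric, so in equilibrium q_{Mesa} = q_{Largo}: the reaction function gives (4/3)q_{Largo} = 17, hence q_{Largo} = 12.75.

12.75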